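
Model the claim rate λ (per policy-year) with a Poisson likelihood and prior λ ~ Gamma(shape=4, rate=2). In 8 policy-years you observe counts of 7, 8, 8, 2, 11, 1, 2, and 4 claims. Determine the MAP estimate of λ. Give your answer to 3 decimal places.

λ̂_MAP = 4.600

Σxᵢ = 7+8+8+2+11+1+2+4 = 43, with n = 8.
Posterior ∝ λ^3e^(−2λ) · λ^43e^(−8λ) = λ^46e^(−10λ), i.e. Gamma(shape=47, rate=10).
The mode of a Gamma(a, b) with a ≥ 1 (shape–rate) is (a−1)/b = 46/10 ≈ 4.600.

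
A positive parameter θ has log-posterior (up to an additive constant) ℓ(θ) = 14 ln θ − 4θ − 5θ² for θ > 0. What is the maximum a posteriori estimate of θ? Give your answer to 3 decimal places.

ℓ'(θ) = 14/θ − 4 − 10θ. Setting this to zero and multiplying by θ: 10θ² + 4θ − 14 = 0.
θ = (−4 + √(4² + 4·10·14)) / (2·10) = (−4 + √576) / 20 = (−4 + 24)/20 = 1.
ℓ''(θ) = −14/θ² − 10 < 0, confirming a maximum.

θ̂_MAP = 1.000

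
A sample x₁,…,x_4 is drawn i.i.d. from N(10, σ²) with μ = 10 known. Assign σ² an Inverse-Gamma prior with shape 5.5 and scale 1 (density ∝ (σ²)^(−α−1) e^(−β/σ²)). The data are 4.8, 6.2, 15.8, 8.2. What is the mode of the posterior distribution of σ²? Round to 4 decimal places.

Sum of squared deviations about the known mean: SS = (4.8−10)² + (6.2−10)² + (15.8−10)² + (8.2−10)² = 78.36.
The Normal likelihood contributes (σ²)^(−n/2) exp(−SS/(2σ²)), so the posterior is Inverse-Gamma(α + n/2, β + SS/2) = Inverse-Gamma(7.5, 40.18).
The mode of Inverse-Gamma(a, b) is b/(a+1) = 40.18/8.5 ≈ 4.7271.

σ̂²_MAP = 4.7271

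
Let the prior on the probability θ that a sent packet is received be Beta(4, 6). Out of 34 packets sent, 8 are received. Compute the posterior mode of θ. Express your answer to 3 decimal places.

θ̂_MAP = 0.262

Prior: Beta(4, 6).
Data: 8 successes in 34 trials. The binomial likelihood contributes θ^8(1−θ)^26, so the posterior is Beta(4+8, 6+26) = Beta(12, 32).
For Beta(a, b) with a, b > 1 the mode is (a−1)/(a+b−2) = 11/42 ≈ 0.262.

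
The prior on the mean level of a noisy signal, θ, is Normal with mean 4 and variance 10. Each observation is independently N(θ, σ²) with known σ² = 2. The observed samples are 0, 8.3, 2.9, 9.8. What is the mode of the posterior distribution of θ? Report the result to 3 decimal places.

θ̂_MAP = 5.190

n = 4; x̄ = (0 + 8.3 + 2.9 + 9.8)/4 = 21/4 = 5.25.
For a Normal prior and Normal likelihood with known variance, the posterior is Normal; its mode equals its mean, the precision-weighted average.
Prior precision 1/σ₀² = 1/10 = 0.1; data precision n/σ² = 4/2 = 2.
θ̂ = (0.1·4 + 2·5.25) / (0.1 + 2) = 10.9/2.1 = 109/21 ≈ 5.190.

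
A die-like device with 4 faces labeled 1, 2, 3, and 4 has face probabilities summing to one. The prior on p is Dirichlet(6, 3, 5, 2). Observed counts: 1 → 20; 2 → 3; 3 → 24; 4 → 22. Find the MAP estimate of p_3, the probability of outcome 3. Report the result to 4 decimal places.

MAP estimate: 0.3457

The posterior is Dirichlet(αᵢ + nᵢ) = Dirichlet(26, 6, 29, 24).
For a Dirichlet(a₁,…,a_K) with all aᵢ > 1, the mode has j-th component (aⱼ − 1)/(Σaᵢ − K).
Here Σaᵢ = 85 and K = 4, so p_3 = (29 − 1)/(85 − 4) = 28/81 ≈ 0.3457.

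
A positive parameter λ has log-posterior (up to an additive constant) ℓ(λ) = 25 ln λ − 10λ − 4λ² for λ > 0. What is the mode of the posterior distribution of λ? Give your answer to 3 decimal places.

ℓ'(λ) = 25/λ − 10 − 8λ. Setting this to zero and multiplying by λ: 8λ² + 10λ − 25 = 0.
λ = (−10 + √(10² + 4·8·25)) / (2·8) = (−10 + √900) / 16 = (−10 + 30)/16 = 5/4.
ℓ''(λ) = −25/λ² − 8 < 0, confirming a maximum.

λ̂_MAP = 1.250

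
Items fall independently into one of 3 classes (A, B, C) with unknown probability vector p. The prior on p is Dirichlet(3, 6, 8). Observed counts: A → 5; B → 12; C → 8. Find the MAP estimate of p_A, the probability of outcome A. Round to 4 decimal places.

The posterior is Dirichlet(αᵢ + nᵢ) = Dirichlet(8, 18, 16).
For a Dirichlet(a₁,…,a_K) with all aᵢ > 1, the mode has j-th component (aⱼ − 1)/(Σaᵢ − K).
Here Σaᵢ = 42 and K = 3, so p_A = (8 − 1)/(42 − 3) = 7/39 ≈ 0.1795.

MAP estimate of p_A = 0.1795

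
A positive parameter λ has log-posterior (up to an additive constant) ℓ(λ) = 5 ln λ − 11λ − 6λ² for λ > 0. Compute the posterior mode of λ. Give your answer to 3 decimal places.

ℓ'(λ) = 5/λ − 11 − 12λ. Setting this to zero and multiplying by λ: 12λ² + 11λ − 5 = 0.
λ = (−11 + √(11² + 4·12·5)) / (2·12) = (−11 + √361) / 24 = (−11 + 19)/24 = 1/3.
ℓ''(λ) = −5/λ² − 12 < 0, confirming a maximum.

λ̂_MAP = 0.333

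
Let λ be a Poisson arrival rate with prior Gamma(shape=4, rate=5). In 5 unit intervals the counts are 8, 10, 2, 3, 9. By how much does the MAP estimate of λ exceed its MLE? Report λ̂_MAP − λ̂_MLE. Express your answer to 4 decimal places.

MAP − MLE = -2.9000

Σxᵢ = 32. Posterior is Gamma(36, 10); MAP = (36−1)/10 = 35/10 ≈ 3.50000.
MLE = x̄ = 32/5 ≈ 6.40000.
Difference = 35/10 − 32/5 = -29/10 ≈ -2.9000.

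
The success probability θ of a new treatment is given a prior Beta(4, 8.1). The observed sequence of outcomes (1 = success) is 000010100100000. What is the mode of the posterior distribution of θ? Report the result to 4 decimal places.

Prior: Beta(4, 8.1).
Data: 3 successes in 15 trials (from the sequence). The binomial likelihood contributes θ^3(1−θ)^12, so the posterior is Beta(4+3, 8.1+12) = Beta(7, 20.1).
For Beta(a, b) with a, b > 1 the mode is (a−1)/(a+b−2) = 6/25.1 ≈ 0.2390.

θ̂_MAP = 0.2390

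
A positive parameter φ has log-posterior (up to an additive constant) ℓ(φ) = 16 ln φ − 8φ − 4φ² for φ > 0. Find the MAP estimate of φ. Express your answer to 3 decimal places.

ℓ'(φ) = 16/φ − 8 − 8φ. Setting this to zero and multiplying by φ: 8φ² + 8φ − 16 = 0.
φ = (−8 + √(8² + 4·8·16)) / (2·8) = (−8 + √576) / 16 = (−8 + 24)/16 = 1.
ℓ''(φ) = −16/φ² − 8 < 0, confirming a maximum.

φ̂_MAP = 1.000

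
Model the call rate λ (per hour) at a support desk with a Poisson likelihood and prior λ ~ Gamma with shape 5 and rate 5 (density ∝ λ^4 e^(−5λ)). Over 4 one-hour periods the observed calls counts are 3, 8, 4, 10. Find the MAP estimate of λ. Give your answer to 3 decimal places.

λ̂_MAP = 3.222

Σxᵢ = 3+8+4+10 = 25, with n = 4.
Posterior ∝ λ^4e^(−5λ) · λ^25e^(−4λ) = λ^29e^(−9λ), i.e. Gamma(shape=30, rate=9).
The mode of a Gamma(a, b) with a ≥ 1 (shape–rate) is (a−1)/b = 29/9 ≈ 3.222.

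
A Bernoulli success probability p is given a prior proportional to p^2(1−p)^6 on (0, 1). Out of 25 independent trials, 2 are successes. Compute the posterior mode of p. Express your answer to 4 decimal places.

The prior density ∝ p^2(1−p)^6 is the kernel of Beta(3, 7).
Data: 2 successes in 25 trials. The binomial likelihood contributes p^2(1−p)^23, so the posterior is Beta(3+2, 7+23) = Beta(5, 30).
For Beta(a, b) with a, b > 1 the mode is (a−1)/(a+b−2) = 4/33 ≈ 0.1212.

p̂_MAP = 0.1212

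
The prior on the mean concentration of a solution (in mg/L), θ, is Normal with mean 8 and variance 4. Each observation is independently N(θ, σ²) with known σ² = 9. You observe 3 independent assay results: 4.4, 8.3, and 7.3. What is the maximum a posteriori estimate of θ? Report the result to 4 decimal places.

θ̂_MAP = 7.2381

n = 3; x̄ = (4.4 + 8.3 + 7.3)/3 = 20/3 = 20/3 ≈ 6.6667.
For a Normal prior and Normal likelihood with known variance, the posterior is Normal; its mode equals its mean, the precision-weighted average.
Prior precision 1/σ₀² = 1/4 = 0.25; data precision n/σ² = 3/9 = 1/3.
θ̂ = (0.25·8 + (1/3)·(20/3)) / (0.25 + 1/3) = (38/9)/(7/12) = 152/21 ≈ 7.2381.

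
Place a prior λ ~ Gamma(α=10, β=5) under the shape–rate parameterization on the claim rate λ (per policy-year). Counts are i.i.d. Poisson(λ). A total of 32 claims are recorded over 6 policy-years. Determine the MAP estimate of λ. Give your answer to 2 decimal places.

Σxᵢ = 32, n = 6.
Posterior ∝ λ^9e^(−5λ) · λ^32e^(−6λ) = λ^41e^(−11λ), i.e. Gamma(shape=42, rate=11).
The mode of a Gamma(a, b) with a ≥ 1 (shape–rate) is (a−1)/b = 41/11 ≈ 3.73.

λ̂_MAP = 3.73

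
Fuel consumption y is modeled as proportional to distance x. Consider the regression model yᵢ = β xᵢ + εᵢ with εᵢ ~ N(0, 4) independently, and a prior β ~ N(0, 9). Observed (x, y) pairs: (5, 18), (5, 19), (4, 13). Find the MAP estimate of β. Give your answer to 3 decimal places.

log p(β | y) = −Σ(yᵢ − βxᵢ)²/(2·4) − β²/(2·9) + const.
Setting the derivative to zero: Σxᵢ(yᵢ − βxᵢ)/4 − β/9 = 0, so β = Σxᵢyᵢ / (Σxᵢ² + σ²/τ²).
Σxᵢyᵢ = 5·18 + 5·19 + 4·13 = 237; Σxᵢ² = 66; σ²/τ² = 4/9.
β̂_MAP = 237 / (66 + 4/9) = 237/(598/9) = 2133/598 ≈ 3.567.

β̂_MAP = 3.567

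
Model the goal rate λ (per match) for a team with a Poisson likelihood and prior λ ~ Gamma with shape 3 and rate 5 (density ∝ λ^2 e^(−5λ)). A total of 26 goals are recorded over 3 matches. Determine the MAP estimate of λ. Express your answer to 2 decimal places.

Σxᵢ = 26, n = 3.
Posterior ∝ λ^2e^(−5λ) · λ^26e^(−3λ) = λ^28e^(−8λ), i.e. Gamma(shape=29, rate=8).
The mode of a Gamma(a, b) with a ≥ 1 (shape–rate) is (a−1)/b = 28/8 ≈ 3.50.

λ̂_MAP = 3.50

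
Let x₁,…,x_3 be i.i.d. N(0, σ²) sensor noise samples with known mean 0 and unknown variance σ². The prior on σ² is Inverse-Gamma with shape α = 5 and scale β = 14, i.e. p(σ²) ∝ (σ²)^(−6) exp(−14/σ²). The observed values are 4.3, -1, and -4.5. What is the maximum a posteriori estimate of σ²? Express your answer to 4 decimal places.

σ̂²_MAP = 4.5160

Sum of squared deviations about the known mean: SS = (4.3−0)² + (-1−0)² + (-4.5−0)² = 39.74.
The Normal likelihood contributes (σ²)^(−n/2) exp(−SS/(2σ²)), so the posterior is Inverse-Gamma(α + n/2, β + SS/2) = Inverse-Gamma(6.5, 33.87).
The mode of Inverse-Gamma(a, b) is b/(a+1) = 33.87/7.5 ≈ 4.5160.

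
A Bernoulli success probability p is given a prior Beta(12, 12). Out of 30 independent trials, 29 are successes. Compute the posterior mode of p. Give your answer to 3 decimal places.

Prior: Beta(12, 12).
Data: 29 successes in 30 trials. The binomial likelihood contributes p^29(1−p)^1, so the posterior is Beta(12+29, 12+1) = Beta(41, 13).
For Beta(a, b) with a, b > 1 the mode is (a−1)/(a+b−2) = 40/52 ≈ 0.769.

p̂_MAP = 0.769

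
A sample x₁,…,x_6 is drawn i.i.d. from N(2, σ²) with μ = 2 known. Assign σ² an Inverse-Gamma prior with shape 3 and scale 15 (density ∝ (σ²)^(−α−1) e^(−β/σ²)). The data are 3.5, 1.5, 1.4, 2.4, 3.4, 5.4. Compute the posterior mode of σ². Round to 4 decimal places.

Sum of squared deviations about the known mean: SS = (3.5−2)² + (1.5−2)² + (1.4−2)² + (2.4−2)² + (3.4−2)² + (5.4−2)² = 16.54.
The Normal likelihood contributes (σ²)^(−n/2) exp(−SS/(2σ²)), so the posterior is Inverse-Gamma(α + n/2, β + SS/2) = Inverse-Gamma(6, 23.27).
The mode of Inverse-Gamma(a, b) is b/(a+1) = 23.27/7 ≈ 3.3243.

σ̂²_MAP = 3.3243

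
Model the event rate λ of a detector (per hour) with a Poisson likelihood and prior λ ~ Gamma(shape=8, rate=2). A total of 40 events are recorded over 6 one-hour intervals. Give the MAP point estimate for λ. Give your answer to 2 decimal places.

λ̂_MAP = 5.88

Σxᵢ = 40, n = 6.
Posterior ∝ λ^7e^(−2λ) · λ^40e^(−6λ) = λ^47e^(−8λ), i.e. Gamma(shape=48, rate=8).
The mode of a Gamma(a, b) with a ≥ 1 (shape–rate) is (a−1)/b = 47/8 ≈ 5.88.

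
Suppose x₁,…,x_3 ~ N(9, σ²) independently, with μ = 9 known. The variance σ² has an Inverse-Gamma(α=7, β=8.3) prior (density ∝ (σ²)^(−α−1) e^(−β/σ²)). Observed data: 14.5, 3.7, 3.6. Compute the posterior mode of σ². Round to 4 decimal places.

Sum of squared deviations about the known mean: SS = (14.5−9)² + (3.7−9)² + (3.6−9)² = 87.5.
The Normal likelihood contributes (σ²)^(−n/2) exp(−SS/(2σ²)), so the posterior is Inverse-Gamma(α + n/2, β + SS/2) = Inverse-Gamma(8.5, 52.05).
The mode of Inverse-Gamma(a, b) is b/(a+1) = 52.05/9.5 ≈ 5.4789.

σ̂²_MAP = 5.4789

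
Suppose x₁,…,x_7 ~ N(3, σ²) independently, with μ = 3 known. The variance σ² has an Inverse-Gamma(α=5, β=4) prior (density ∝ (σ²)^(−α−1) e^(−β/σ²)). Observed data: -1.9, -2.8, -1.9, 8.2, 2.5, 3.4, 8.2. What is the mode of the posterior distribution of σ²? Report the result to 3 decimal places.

Sum of squared deviations about the known mean: SS = (-1.9−3)² + (-2.8−3)² + (-1.9−3)² + (8.2−3)² + (2.5−3)² + (3.4−3)² + (8.2−3)² = 136.15.
The Normal likelihood contributes (σ²)^(−n/2) exp(−SS/(2σ²)), so the posterior is Inverse-Gamma(α + n/2, β + SS/2) = Inverse-Gamma(8.5, 72.075).
The mode of Inverse-Gamma(a, b) is b/(a+1) = 72.075/9.5 ≈ 7.587.

σ̂²_MAP = 7.587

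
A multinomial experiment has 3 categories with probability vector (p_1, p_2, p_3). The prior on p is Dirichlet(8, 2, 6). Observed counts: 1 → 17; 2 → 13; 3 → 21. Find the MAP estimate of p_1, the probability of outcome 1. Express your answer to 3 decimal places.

MAP estimate: 0.375

The posterior is Dirichlet(αᵢ + nᵢ) = Dirichlet(25, 15, 27).
For a Dirichlet(a₁,…,a_K) with all aᵢ > 1, the mode has j-th component (aⱼ − 1)/(Σaᵢ − K).
Here Σaᵢ = 67 and K = 3, so p_1 = (25 − 1)/(67 − 3) = 24/64 ≈ 0.375.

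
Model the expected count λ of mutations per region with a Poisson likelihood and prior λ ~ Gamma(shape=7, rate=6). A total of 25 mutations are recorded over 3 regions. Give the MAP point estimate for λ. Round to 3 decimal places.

Σxᵢ = 25, n = 3.
Posterior ∝ λ^6e^(−6λ) · λ^25e^(−3λ) = λ^31e^(−9λ), i.e. Gamma(shape=32, rate=9).
The mode of a Gamma(a, b) with a ≥ 1 (shape–rate) is (a−1)/b = 31/9 ≈ 3.444.

λ̂_MAP = 3.444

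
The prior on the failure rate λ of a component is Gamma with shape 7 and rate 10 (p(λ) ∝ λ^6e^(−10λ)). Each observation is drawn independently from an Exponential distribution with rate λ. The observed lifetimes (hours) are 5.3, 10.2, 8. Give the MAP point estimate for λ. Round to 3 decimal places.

The Exponential(rate=λ) likelihood is ∝ λ^n e^(−λΣtᵢ). Here n = 3 and Σtᵢ = 5.3 + 10.2 + 8 = 23.5.
Posterior ∝ λ^6e^(−10λ) · λ^3e^(−23.5λ) = λ^9e^(−33.5λ), i.e. Gamma(10, 33.5).
Mode = (a−1)/b = 9/33.5 ≈ 0.269.

λ̂_MAP = 0.269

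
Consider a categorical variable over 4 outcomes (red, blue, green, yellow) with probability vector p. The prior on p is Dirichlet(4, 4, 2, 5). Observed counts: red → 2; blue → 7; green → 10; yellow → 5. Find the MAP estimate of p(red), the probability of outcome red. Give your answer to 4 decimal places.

MAP estimate of p(red) = 0.1429

The posterior is Dirichlet(αᵢ + nᵢ) = Dirichlet(6, 11, 12, 10).
For a Dirichlet(a₁,…,a_K) with all aᵢ > 1, the mode has j-th component (aⱼ − 1)/(Σaᵢ − K).
Here Σaᵢ = 39 and K = 4, so p(red) = (6 − 1)/(39 − 4) = 5/35 ≈ 0.1429.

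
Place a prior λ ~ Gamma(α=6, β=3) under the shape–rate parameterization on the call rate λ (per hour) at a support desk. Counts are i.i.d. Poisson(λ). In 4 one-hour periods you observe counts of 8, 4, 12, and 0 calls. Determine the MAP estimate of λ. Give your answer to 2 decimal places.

λ̂_MAP = 4.14

Σxᵢ = 8+4+12+0 = 24, with n = 4.
Posterior ∝ λ^5e^(−3λ) · λ^24e^(−4λ) = λ^29e^(−7λ), i.e. Gamma(shape=30, rate=7).
The mode of a Gamma(a, b) with a ≥ 1 (shape–rate) is (a−1)/b = 29/7 ≈ 4.14.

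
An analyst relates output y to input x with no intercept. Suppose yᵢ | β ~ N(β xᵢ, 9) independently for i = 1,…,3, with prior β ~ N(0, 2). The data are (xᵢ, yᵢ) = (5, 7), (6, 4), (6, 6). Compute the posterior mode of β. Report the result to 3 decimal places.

log p(β | y) = −Σ(yᵢ − βxᵢ)²/(2·9) − β²/(2·2) + const.
Setting the derivative to zero: Σxᵢ(yᵢ − βxᵢ)/9 − β/2 = 0, so β = Σxᵢyᵢ / (Σxᵢ² + σ²/τ²).
Σxᵢyᵢ = 5·7 + 6·4 + 6·6 = 95; Σxᵢ² = 97; σ²/τ² = 4.5.
β̂_MAP = 95 / (97 + 4.5) = 95/101.5 ≈ 0.936.

β̂_MAP = 0.936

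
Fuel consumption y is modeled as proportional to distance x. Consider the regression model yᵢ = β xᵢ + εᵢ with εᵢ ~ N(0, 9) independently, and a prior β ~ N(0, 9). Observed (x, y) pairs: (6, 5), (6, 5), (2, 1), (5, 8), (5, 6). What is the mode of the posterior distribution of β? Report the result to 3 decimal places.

log p(β | y) = −Σ(yᵢ − βxᵢ)²/(2·9) − β²/(2·9) + const.
Setting the derivative to zero: Σxᵢ(yᵢ − βxᵢ)/9 − β/9 = 0, so β = Σxᵢyᵢ / (Σxᵢ² + σ²/τ²).
Σxᵢyᵢ = 6·5 + 6·5 + 2·1 + 5·8 + 5·6 = 132; Σxᵢ² = 126; σ²/τ² = 1.
β̂_MAP = 132 / (126 + 1) = 132/127 ≈ 1.039.

β̂_MAP = 1.039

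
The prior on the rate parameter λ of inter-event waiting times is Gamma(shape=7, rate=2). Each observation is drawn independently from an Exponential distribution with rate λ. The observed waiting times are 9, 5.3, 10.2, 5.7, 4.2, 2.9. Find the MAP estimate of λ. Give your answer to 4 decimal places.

The Exponential(rate=λ) likelihood is ∝ λ^n e^(−λΣtᵢ). Here n = 6 and Σtᵢ = 9 + 5.3 + 10.2 + 5.7 + 4.2 + 2.9 = 37.3.
Posterior ∝ λ^6e^(−2λ) · λ^6e^(−37.3λ) = λ^12e^(−39.3λ), i.e. Gamma(13, 39.3).
Mode = (a−1)/b = 12/39.3 ≈ 0.3053.

λ̂_MAP = 0.3053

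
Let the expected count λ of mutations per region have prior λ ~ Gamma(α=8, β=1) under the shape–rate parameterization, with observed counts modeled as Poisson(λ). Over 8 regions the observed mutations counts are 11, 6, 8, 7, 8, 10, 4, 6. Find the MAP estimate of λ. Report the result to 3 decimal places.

λ̂_MAP = 7.444

Σxᵢ = 11+6+8+7+8+10+4+6 = 60, with n = 8.
Posterior ∝ λ^7e^(−1λ) · λ^60e^(−8λ) = λ^67e^(−9λ), i.e. Gamma(shape=68, rate=9).
The mode of a Gamma(a, b) with a ≥ 1 (shape–rate) is (a−1)/b = 67/9 ≈ 7.444.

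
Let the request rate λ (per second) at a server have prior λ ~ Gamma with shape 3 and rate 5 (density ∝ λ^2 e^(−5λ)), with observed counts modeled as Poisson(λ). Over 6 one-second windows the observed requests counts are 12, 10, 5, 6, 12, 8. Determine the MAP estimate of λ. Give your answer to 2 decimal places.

λ̂_MAP = 5.00

Σxᵢ = 12+10+5+6+12+8 = 53, with n = 6.
Posterior ∝ λ^2e^(−5λ) · λ^53e^(−6λ) = λ^55e^(−11λ), i.e. Gamma(shape=56, rate=11).
The mode of a Gamma(a, b) with a ≥ 1 (shape–rate) is (a−1)/b = 55/11 ≈ 5.00.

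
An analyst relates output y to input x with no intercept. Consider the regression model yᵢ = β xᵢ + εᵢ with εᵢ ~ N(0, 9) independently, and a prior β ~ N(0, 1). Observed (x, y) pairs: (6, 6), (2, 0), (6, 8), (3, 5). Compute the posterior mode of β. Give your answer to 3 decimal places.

β̂_MAP = 1.053

log p(β | y) = −Σ(yᵢ − βxᵢ)²/(2·9) − β²/(2·1) + const.
Setting the derivative to zero: Σxᵢ(yᵢ − βxᵢ)/9 − β/1 = 0, so β = Σxᵢyᵢ / (Σxᵢ² + σ²/τ²).
Σxᵢyᵢ = 6·6 + 2·0 + 6·8 + 3·5 = 99; Σxᵢ² = 85; σ²/τ² = 9.
β̂_MAP = 99 / (85 + 9) = 99/94 ≈ 1.053.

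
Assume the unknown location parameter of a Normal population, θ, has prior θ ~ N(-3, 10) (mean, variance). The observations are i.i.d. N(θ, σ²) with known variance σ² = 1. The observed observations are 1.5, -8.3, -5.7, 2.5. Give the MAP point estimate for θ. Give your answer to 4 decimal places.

θ̂_MAP = -2.5122

n = 4; x̄ = (1.5 + (-8.3) + (-5.7) + 2.5)/4 = -10/4 = -2.5.
For a Normal prior and Normal likelihood with known variance, the posterior is Normal; its mode equals its mean, the precision-weighted average.
Prior precision 1/σ₀² = 1/10 = 0.1; data precision n/σ² = 4/1 = 4.
θ̂ = (0.1·(-3) + 4·(-2.5)) / (0.1 + 4) = (-10.3)/4.1 = -103/41 ≈ -2.5122.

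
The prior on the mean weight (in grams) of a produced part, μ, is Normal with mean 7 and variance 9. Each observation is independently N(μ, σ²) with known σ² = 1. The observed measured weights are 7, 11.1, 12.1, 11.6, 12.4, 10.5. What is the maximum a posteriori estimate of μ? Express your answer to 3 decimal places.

μ̂_MAP = 10.715

n = 6; x̄ = (7 + 11.1 + 12.1 + 11.6 + 12.4 + 10.5)/6 = 64.7/6 = 647/60 ≈ 10.7833.
For a Normal prior and Normal likelihood with known variance, the posterior is Normal; its mode equals its mean, the precision-weighted average.
Prior precision 1/σ₀² = 1/9; data precision n/σ² = 6/1 = 6.
μ̂ = ((1/9)·7 + 6·(647/60)) / (1/9 + 6) = (5893/90)/(55/9) = 5893/550 ≈ 10.715.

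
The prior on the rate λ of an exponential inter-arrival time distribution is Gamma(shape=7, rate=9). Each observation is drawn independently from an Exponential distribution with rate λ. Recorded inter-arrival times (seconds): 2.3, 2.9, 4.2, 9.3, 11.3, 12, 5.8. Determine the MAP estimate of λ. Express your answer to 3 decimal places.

The Exponential(rate=λ) likelihood is ∝ λ^n e^(−λΣtᵢ). Here n = 7 and Σtᵢ = 2.3 + 2.9 + 4.2 + 9.3 + 11.3 + 12 + 5.8 = 47.8.
Posterior ∝ λ^6e^(−9λ) · λ^7e^(−47.8λ) = λ^13e^(−56.8λ), i.e. Gamma(14, 56.8).
Mode = (a−1)/b = 13/56.8 ≈ 0.229.

λ̂_MAP = 0.229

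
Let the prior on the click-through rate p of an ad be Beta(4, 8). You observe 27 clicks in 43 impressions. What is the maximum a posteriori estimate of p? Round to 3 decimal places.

Prior: Beta(4, 8).
Data: 27 successes in 43 trials. The binomial likelihood contributes p^27(1−p)^16, so the posterior is Beta(4+27, 8+16) = Beta(31, 24).
For Beta(a, b) with a, b > 1 the mode is (a−1)/(a+b−2) = 30/53 ≈ 0.566.

p̂_MAP = 0.566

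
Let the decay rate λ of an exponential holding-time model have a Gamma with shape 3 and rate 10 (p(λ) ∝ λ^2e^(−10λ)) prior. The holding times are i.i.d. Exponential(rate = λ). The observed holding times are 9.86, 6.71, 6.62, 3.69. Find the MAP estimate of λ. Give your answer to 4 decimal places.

The Exponential(rate=λ) likelihood is ∝ λ^n e^(−λΣtᵢ). Here n = 4 and Σtᵢ = 9.86 + 6.71 + 6.62 + 3.69 = 26.88.
Posterior ∝ λ^2e^(−10λ) · λ^4e^(−26.88λ) = λ^6e^(−36.88λ), i.e. Gamma(7, 36.88).
Mode = (a−1)/b = 6/36.88 ≈ 0.1627.

λ̂_MAP = 0.1627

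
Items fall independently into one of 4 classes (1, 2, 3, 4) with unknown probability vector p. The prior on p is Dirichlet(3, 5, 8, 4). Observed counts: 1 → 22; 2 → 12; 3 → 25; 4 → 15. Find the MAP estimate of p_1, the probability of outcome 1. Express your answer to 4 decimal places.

MAP estimate: 0.2667

The posterior is Dirichlet(αᵢ + nᵢ) = Dirichlet(25, 17, 33, 19).
For a Dirichlet(a₁,…,a_K) with all aᵢ > 1, the mode has j-th component (aⱼ − 1)/(Σaᵢ − K).
Here Σaᵢ = 94 and K = 4, so p_1 = (25 − 1)/(94 − 4) = 24/90 ≈ 0.2667.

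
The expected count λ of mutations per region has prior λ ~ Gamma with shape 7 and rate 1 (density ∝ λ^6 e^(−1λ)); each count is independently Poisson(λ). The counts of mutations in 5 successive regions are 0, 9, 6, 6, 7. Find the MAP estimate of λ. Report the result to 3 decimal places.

λ̂_MAP = 5.667

Σxᵢ = 0+9+6+6+7 = 28, with n = 5.
Posterior ∝ λ^6e^(−1λ) · λ^28e^(−5λ) = λ^34e^(−6λ), i.e. Gamma(shape=35, rate=6).
The mode of a Gamma(a, b) with a ≥ 1 (shape–rate) is (a−1)/b = 34/6 ≈ 5.667.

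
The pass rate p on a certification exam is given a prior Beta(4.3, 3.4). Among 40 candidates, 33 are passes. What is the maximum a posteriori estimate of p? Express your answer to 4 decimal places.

p̂_MAP = 0.7943

Prior: Beta(4.3, 3.4).
Data: 33 successes in 40 trials. The binomial likelihood contributes p^33(1−p)^7, so the posterior is Beta(4.3+33, 3.4+7) = Beta(37.3, 10.4).
For Beta(a, b) with a, b > 1 the mode is (a−1)/(a+b−2) = 36.3/45.7 ≈ 0.7943.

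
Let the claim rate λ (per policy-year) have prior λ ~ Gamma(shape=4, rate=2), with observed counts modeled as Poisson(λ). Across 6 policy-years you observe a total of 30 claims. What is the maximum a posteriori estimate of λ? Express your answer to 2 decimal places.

Σxᵢ = 30, n = 6.
Posterior ∝ λ^3e^(−2λ) · λ^30e^(−6λ) = λ^33e^(−8λ), i.e. Gamma(shape=34, rate=8).
The mode of a Gamma(a, b) with a ≥ 1 (shape–rate) is (a−1)/b = 33/8 ≈ 4.13.

λ̂_MAP = 4.13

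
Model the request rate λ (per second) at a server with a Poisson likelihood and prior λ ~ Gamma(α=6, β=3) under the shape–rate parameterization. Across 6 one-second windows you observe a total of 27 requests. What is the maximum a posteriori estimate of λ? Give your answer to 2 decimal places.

λ̂_MAP = 3.56

Σxᵢ = 27, n = 6.
Posterior ∝ λ^5e^(−3λ) · λ^27e^(−6λ) = λ^32e^(−9λ), i.e. Gamma(shape=33, rate=9).
The mode of a Gamma(a, b) with a ≥ 1 (shape–rate) is (a−1)/b = 32/9 ≈ 3.56.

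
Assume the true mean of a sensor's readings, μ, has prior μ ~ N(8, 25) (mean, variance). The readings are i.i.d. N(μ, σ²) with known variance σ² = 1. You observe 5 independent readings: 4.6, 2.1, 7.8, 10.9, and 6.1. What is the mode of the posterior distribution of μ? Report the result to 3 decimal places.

μ̂_MAP = 6.313

n = 5; x̄ = (4.6 + 2.1 + 7.8 + 10.9 + 6.1)/5 = 31.5/5 = 6.3.
For a Normal prior and Normal likelihood with known variance, the posterior is Normal; its mode equals its mean, the precision-weighted average.
Prior precision 1/σ₀² = 1/25 = 0.04; data precision n/σ² = 5/1 = 5.
μ̂ = (0.04·8 + 5·6.3) / (0.04 + 5) = 31.82/5.04 = 1591/252 ≈ 6.313.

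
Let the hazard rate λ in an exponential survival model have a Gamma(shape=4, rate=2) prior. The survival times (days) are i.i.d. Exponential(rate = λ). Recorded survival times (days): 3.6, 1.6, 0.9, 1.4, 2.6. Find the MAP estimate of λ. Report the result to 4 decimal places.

The Exponential(rate=λ) likelihood is ∝ λ^n e^(−λΣtᵢ). Here n = 5 and Σtᵢ = 3.6 + 1.6 + 0.9 + 1.4 + 2.6 = 10.1.
Posterior ∝ λ^3e^(−2λ) · λ^5e^(−10.1λ) = λ^8e^(−12.1λ), i.e. Gamma(9, 12.1).
Mode = (a−1)/b = 8/12.1 ≈ 0.6612.

λ̂_MAP = 0.6612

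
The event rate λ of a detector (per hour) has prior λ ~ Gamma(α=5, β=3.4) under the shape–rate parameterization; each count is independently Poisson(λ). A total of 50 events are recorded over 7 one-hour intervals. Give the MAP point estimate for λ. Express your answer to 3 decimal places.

λ̂_MAP = 5.192

Σxᵢ = 50, n = 7.
Posterior ∝ λ^4e^(−3.4λ) · λ^50e^(−7λ) = λ^54e^(−10.4λ), i.e. Gamma(shape=55, rate=10.4).
The mode of a Gamma(a, b) with a ≥ 1 (shape–rate) is (a−1)/b = 54/10.4 ≈ 5.192.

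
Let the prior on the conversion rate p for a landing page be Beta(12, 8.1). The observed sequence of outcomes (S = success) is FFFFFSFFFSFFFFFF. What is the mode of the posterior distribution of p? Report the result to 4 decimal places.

p̂_MAP = 0.3812

Prior: Beta(12, 8.1).
Data: 2 successes in 16 trials (from the sequence). The binomial likelihood contributes p^2(1−p)^14, so the posterior is Beta(12+2, 8.1+14) = Beta(14, 22.1).
For Beta(a, b) with a, b > 1 the mode is (a−1)/(a+b−2) = 13/34.1 ≈ 0.3812.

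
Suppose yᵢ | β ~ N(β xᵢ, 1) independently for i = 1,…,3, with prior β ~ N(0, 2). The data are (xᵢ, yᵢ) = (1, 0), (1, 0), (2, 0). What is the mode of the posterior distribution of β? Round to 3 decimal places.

β̂_MAP = 0.000

log p(β | y) = −Σ(yᵢ − βxᵢ)²/(2·1) − β²/(2·2) + const.
Setting the derivative to zero: Σxᵢ(yᵢ − βxᵢ)/1 − β/2 = 0, so β = Σxᵢyᵢ / (Σxᵢ² + σ²/τ²).
Σxᵢyᵢ = 1·0 + 1·0 + 2·0 = 0; Σxᵢ² = 6; σ²/τ² = 0.5.
β̂_MAP = 0 / (6 + 0.5) = 0/6.5 ≈ 0.000.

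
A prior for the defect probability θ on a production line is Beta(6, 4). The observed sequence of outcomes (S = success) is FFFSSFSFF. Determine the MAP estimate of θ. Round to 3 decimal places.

θ̂_MAP = 0.471

Prior: Beta(6, 4).
Data: 3 successes in 9 trials (from the sequence). The binomial likelihood contributes θ^3(1−θ)^6, so the posterior is Beta(6+3, 4+6) = Beta(9, 10).
For Beta(a, b) with a, b > 1 the mode is (a−1)/(a+b−2) = 8/17 ≈ 0.471.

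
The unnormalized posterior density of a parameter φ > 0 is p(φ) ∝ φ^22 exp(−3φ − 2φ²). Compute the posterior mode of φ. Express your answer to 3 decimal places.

φ̂_MAP = 2.000

ℓ'(φ) = 22/φ − 3 − 4φ. Setting this to zero and multiplying by φ: 4φ² + 3φ − 22 = 0.
φ = (−3 + √(3² + 4·4·22)) / (2·4) = (−3 + √361) / 8 = (−3 + 19)/8 = 2.
ℓ''(φ) = −22/φ² − 4 < 0, confirming a maximum.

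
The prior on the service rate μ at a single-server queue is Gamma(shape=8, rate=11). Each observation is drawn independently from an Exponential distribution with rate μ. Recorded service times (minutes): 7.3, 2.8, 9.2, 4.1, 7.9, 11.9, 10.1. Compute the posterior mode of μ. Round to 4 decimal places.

The Exponential(rate=μ) likelihood is ∝ μ^n e^(−μΣtᵢ). Here n = 7 and Σtᵢ = 7.3 + 2.8 + 9.2 + 4.1 + 7.9 + 11.9 + 10.1 = 53.3.
Posterior ∝ μ^7e^(−11μ) · μ^7e^(−53.3μ) = μ^14e^(−64.3μ), i.e. Gamma(15, 64.3).
Mode = (a−1)/b = 14/64.3 ≈ 0.2177.

μ̂_MAP = 0.2177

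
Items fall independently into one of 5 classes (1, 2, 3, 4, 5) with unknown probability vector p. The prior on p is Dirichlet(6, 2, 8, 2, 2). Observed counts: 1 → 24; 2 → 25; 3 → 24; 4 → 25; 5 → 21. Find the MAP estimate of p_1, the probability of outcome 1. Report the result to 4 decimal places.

The posterior is Dirichlet(αᵢ + nᵢ) = Dirichlet(30, 27, 32, 27, 23).
For a Dirichlet(a₁,…,a_K) with all aᵢ > 1, the mode has j-th component (aⱼ − 1)/(Σaᵢ − K).
Here Σaᵢ = 139 and K = 5, so p_1 = (30 − 1)/(139 − 5) = 29/134 ≈ 0.2164.

MAP estimate: 0.2164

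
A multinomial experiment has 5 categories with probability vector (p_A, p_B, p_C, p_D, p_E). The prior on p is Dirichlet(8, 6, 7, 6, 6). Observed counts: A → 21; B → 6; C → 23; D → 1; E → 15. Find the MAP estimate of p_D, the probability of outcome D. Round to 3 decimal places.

The posterior is Dirichlet(αᵢ + nᵢ) = Dirichlet(29, 12, 30, 7, 21).
For a Dirichlet(a₁,…,a_K) with all aᵢ > 1, the mode has j-th component (aⱼ − 1)/(Σaᵢ − K).
Here Σaᵢ = 99 and K = 5, so p_D = (7 − 1)/(99 − 5) = 6/94 ≈ 0.064.

MAP estimate of p_D = 0.064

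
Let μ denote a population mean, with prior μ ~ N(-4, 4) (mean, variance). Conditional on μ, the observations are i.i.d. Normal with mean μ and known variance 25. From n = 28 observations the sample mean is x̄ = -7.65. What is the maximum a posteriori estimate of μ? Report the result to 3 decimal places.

μ̂_MAP = -6.984

n = 28, x̄ = -7.65.
For a Normal prior and Normal likelihood with known variance, the posterior is Normal; its mode equals its mean, the precision-weighted average.
Prior precision 1/σ₀² = 1/4 = 0.25; data precision n/σ² = 28/25 = 1.12.
μ̂ = (0.25·(-4) + 1.12·(-7.65)) / (0.25 + 1.12) = (-9.568)/1.37 = -4784/685 ≈ -6.984.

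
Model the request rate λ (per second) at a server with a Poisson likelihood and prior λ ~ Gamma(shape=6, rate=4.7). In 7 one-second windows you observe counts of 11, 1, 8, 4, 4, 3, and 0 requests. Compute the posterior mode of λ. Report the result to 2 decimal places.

Σxᵢ = 11+1+8+4+4+3+0 = 31, with n = 7.
Posterior ∝ λ^5e^(−4.7λ) · λ^31e^(−7λ) = λ^36e^(−11.7λ), i.e. Gamma(shape=37, rate=11.7).
The mode of a Gamma(a, b) with a ≥ 1 (shape–rate) is (a−1)/b = 36/11.7 ≈ 3.08.

λ̂_MAP = 3.08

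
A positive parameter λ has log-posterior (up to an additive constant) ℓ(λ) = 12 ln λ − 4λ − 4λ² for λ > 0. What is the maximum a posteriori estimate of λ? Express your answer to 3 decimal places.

λ̂_MAP = 1.000

ℓ'(λ) = 12/λ − 4 − 8λ. Setting this to zero and multiplying by λ: 8λ² + 4λ − 12 = 0.
λ = (−4 + √(4² + 4·8·12)) / (2·8) = (−4 + √400) / 16 = (−4 + 20)/16 = 1.
ℓ''(λ) = −12/λ² − 8 < 0, confirming a maximum.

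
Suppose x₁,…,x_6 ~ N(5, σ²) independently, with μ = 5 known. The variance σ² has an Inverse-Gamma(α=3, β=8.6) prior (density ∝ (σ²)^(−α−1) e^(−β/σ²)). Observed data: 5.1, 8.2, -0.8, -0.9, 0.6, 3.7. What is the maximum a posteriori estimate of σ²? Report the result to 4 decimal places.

Sum of squared deviations about the known mean: SS = (5.1−5)² + (8.2−5)² + (-0.8−5)² + (-0.9−5)² + (0.6−5)² + (3.7−5)² = 99.75.
The Normal likelihood contributes (σ²)^(−n/2) exp(−SS/(2σ²)), so the posterior is Inverse-Gamma(α + n/2, β + SS/2) = Inverse-Gamma(6, 58.475).
The mode of Inverse-Gamma(a, b) is b/(a+1) = 58.475/7 ≈ 8.3536.

σ̂²_MAP = 8.3536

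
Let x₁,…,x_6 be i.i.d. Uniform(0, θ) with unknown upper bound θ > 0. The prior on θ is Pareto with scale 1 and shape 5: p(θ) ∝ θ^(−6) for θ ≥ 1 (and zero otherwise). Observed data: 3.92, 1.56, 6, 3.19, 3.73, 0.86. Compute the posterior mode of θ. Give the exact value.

θ̂_MAP = 6

The Uniform(0, θ) likelihood is θ^(−n) for θ ≥ max(xᵢ), zero otherwise. Here max(xᵢ) = 6.
Posterior ∝ θ^(−6) · θ^(−6) = θ^(−12) on θ ≥ max(1, 6) = 6.
This density is strictly decreasing in θ, so the posterior mode lies at the lower boundary of the support.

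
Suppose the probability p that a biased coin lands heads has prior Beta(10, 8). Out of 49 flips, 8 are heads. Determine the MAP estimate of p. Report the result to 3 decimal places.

Prior: Beta(10, 8).
Data: 8 successes in 49 trials. The binomial likelihood contributes p^8(1−p)^41, so the posterior is Beta(10+8, 8+41) = Beta(18, 49).
For Beta(a, b) with a, b > 1 the mode is (a−1)/(a+b−2) = 17/65 ≈ 0.262.

p̂_MAP = 0.262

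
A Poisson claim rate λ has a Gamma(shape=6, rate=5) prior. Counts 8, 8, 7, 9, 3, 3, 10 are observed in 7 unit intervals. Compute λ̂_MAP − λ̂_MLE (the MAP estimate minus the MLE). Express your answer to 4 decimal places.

MAP − MLE = -2.4405

Σxᵢ = 48. Posterior is Gamma(54, 12); MAP = (54−1)/12 = 53/12 ≈ 4.41667.
MLE = x̄ = 48/7 ≈ 6.85714.
Difference = 53/12 − 48/7 = -205/84 ≈ -2.4405.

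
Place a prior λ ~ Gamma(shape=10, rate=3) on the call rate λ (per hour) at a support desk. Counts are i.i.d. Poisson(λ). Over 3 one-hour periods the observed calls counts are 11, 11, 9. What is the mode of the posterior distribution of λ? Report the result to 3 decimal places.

λ̂_MAP = 6.667

Σxᵢ = 11+11+9 = 31, with n = 3.
Posterior ∝ λ^9e^(−3λ) · λ^31e^(−3λ) = λ^40e^(−6λ), i.e. Gamma(shape=41, rate=6).
The mode of a Gamma(a, b) with a ≥ 1 (shape–rate) is (a−1)/b = 40/6 ≈ 6.667.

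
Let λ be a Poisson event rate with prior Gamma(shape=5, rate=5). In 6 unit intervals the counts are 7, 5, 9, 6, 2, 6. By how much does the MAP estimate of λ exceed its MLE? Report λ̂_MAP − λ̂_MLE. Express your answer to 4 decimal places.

MAP − MLE = -2.2879

Σxᵢ = 35. Posterior is Gamma(40, 11); MAP = (40−1)/11 = 39/11 ≈ 3.54545.
MLE = x̄ = 35/6 ≈ 5.83333.
Difference = 39/11 − 35/6 = -151/66 ≈ -2.2879.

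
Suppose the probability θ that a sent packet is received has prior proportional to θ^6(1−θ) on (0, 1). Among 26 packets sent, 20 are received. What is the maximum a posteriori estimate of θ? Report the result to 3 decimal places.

θ̂_MAP = 0.788

The prior density ∝ θ^6(1−θ)^1 is the kernel of Beta(7, 2).
Data: 20 successes in 26 trials. The binomial likelihood contributes θ^20(1−θ)^6, so the posterior is Beta(7+20, 2+6) = Beta(27, 8).
For Beta(a, b) with a, b > 1 the mode is (a−1)/(a+b−2) = 26/33 ≈ 0.788.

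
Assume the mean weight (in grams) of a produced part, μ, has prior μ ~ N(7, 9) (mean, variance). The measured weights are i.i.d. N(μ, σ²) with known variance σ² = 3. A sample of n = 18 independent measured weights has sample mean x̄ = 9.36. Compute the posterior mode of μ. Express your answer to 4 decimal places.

μ̂_MAP = 9.3171

n = 18, x̄ = 9.36.
For a Normal prior and Normal likelihood with known variance, the posterior is Normal; its mode equals its mean, the precision-weighted average.
Prior precision 1/σ₀² = 1/9; data precision n/σ² = 18/3 = 6.
μ̂ = ((1/9)·7 + 6·9.36) / (1/9 + 6) = (12811/225)/(55/9) = 12811/1375 ≈ 9.3171.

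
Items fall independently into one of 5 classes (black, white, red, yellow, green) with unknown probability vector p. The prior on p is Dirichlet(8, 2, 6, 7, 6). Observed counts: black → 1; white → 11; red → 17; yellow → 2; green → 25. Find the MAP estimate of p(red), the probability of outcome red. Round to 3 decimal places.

The posterior is Dirichlet(αᵢ + nᵢ) = Dirichlet(9, 13, 23, 9, 31).
For a Dirichlet(a₁,…,a_K) with all aᵢ > 1, the mode has j-th component (aⱼ − 1)/(Σaᵢ − K).
Here Σaᵢ = 85 and K = 5, so p(red) = (23 − 1)/(85 − 5) = 22/80 ≈ 0.275.

MAP estimate of p(red) = 0.275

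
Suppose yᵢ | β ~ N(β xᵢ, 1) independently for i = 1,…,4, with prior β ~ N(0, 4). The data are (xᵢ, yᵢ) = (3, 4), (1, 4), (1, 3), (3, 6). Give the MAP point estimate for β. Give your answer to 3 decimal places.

β̂_MAP = 1.827

log p(β | y) = −Σ(yᵢ − βxᵢ)²/(2·1) − β²/(2·4) + const.
Setting the derivative to zero: Σxᵢ(yᵢ − βxᵢ)/1 − β/4 = 0, so β = Σxᵢyᵢ / (Σxᵢ² + σ²/τ²).
Σxᵢyᵢ = 3·4 + 1·4 + 1·3 + 3·6 = 37; Σxᵢ² = 20; σ²/τ² = 0.25.
β̂_MAP = 37 / (20 + 0.25) = 37/20.25 ≈ 1.827.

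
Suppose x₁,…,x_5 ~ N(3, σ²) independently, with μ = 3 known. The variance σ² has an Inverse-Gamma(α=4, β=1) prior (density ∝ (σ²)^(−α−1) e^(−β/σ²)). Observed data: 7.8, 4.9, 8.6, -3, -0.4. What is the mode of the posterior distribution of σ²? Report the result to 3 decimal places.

σ̂²_MAP = 7.171

Sum of squared deviations about the known mean: SS = (7.8−3)² + (4.9−3)² + (8.6−3)² + (-3−3)² + (-0.4−3)² = 105.57.
The Normal likelihood contributes (σ²)^(−n/2) exp(−SS/(2σ²)), so the posterior is Inverse-Gamma(α + n/2, β + SS/2) = Inverse-Gamma(6.5, 53.785).
The mode of Inverse-Gamma(a, b) is b/(a+1) = 53.785/7.5 ≈ 7.171.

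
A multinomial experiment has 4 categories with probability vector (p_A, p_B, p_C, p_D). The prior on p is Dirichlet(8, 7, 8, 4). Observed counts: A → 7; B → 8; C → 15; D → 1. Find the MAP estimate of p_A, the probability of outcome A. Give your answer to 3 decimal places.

The posterior is Dirichlet(αᵢ + nᵢ) = Dirichlet(15, 15, 23, 5).
For a Dirichlet(a₁,…,a_K) with all aᵢ > 1, the mode has j-th component (aⱼ − 1)/(Σaᵢ − K).
Here Σaᵢ = 58 and K = 4, so p_A = (15 − 1)/(58 − 4) = 14/54 ≈ 0.259.

MAP estimate of p_A = 0.259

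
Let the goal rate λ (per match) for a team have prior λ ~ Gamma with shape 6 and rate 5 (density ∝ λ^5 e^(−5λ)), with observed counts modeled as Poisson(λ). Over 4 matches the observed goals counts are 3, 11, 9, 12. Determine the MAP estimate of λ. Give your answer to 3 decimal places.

λ̂_MAP = 4.444

Σxᵢ = 3+11+9+12 = 35, with n = 4.
Posterior ∝ λ^5e^(−5λ) · λ^35e^(−4λ) = λ^40e^(−9λ), i.e. Gamma(shape=41, rate=9).
The mode of a Gamma(a, b) with a ≥ 1 (shape–rate) is (a−1)/b = 40/9 ≈ 4.444.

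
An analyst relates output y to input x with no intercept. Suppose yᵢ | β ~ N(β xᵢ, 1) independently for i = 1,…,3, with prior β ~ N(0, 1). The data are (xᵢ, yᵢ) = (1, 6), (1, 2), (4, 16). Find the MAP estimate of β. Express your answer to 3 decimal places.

β̂_MAP = 3.789

log p(β | y) = −Σ(yᵢ − βxᵢ)²/(2·1) − β²/(2·1) + const.
Setting the derivative to zero: Σxᵢ(yᵢ − βxᵢ)/1 − β/1 = 0, so β = Σxᵢyᵢ / (Σxᵢ² + σ²/τ²).
Σxᵢyᵢ = 1·6 + 1·2 + 4·16 = 72; Σxᵢ² = 18; σ²/τ² = 1.
β̂_MAP = 72 / (18 + 1) = 72/19 ≈ 3.789.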